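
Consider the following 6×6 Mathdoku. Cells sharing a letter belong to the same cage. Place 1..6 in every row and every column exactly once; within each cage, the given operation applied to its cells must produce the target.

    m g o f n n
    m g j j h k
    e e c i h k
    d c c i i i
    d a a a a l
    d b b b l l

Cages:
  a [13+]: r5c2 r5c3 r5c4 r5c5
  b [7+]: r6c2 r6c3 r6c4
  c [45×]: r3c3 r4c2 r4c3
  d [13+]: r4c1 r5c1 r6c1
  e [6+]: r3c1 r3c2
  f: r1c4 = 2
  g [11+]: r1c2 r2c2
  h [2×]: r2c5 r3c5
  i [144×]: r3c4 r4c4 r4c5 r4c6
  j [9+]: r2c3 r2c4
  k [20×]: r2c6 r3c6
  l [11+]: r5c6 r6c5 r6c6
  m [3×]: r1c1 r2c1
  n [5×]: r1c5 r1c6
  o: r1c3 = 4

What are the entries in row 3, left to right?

O is a freebie, which forces r1c3 = 4.
F is a freebie, which forces r1c4 = 2.
Cage c has product 45, which forces r3c3 = 3.
Cage c needs product 45, which forces r4c2 = 3.
Cage c needs product 45; hence r4c3 = 5.
5 is placed in column 3, so r2c3 = 6.
Cage j's pair has sum 9; hence r2c4 = 3.
Cage i needs product 144; hence r3c4 = 6.
Cage m needs two cells with product 3, so r1c1 = 3.
Cage g's pair has sum 11, which forces r1c2 = 6.
Row 2 already has 3, which forces r2c1 = 1.
Row 2 already has 6, leaving r2c2 = 5.
Row 2 already has 1, which forces r2c5 = 2.
Row 2 already has 5, leaving r2c6 = 4.
2 is placed in column 5, so r3c5 = 1.
Column 6 already has 4, so r3c6 = 5.
1 is placed in column 5, so r1c5 = 5.
Column 6 now contains 5, which forces r1c6 = 1.
Column 6 already has 1, which forces r4c6 = 6.
6 is placed in row 4, leaving r4c1 = 2.
Cage i needs product 144, leaving r4c4 = 1.
6 is placed in row 4; hence r4c5 = 4.
Column 4 now contains 1, so r6c4 = 4.
Cage l needs sum 11, which forces r6c5 = 6.
Column 1 now contains 2, so r3c1 = 4.
Cage e's pair has sum 6; hence r3c2 = 2.
Cage d needs sum 13, which forces r5c1 = 6.
The 4 cells of cage a must have sum 13, which forces r5c2 = 4.
Cage a has sum 13, leaving r5c3 = 1.
Column 4 now contains 4, leaving r5c4 = 5.
Column 5 now contains 6; hence r5c5 = 3.
Row 5 already has 3, leaving r5c6 = 2.
Row 6 now contains 6, leaving r6c1 = 5.
Column 2 already has 2, leaving r6c2 = 1.
1 is placed in column 3, so r6c3 = 2.
2 is placed in column 6, so r6c6 = 3.
Completed grid: 3 6 4 2 5 1 / 1 5 6 3 2 4 / 4 2 3 6 1 5 / 2 3 5 1 4 6 / 6 4 1 5 3 2 / 5 1 2 4 6 3.

4 2 3 6 1 5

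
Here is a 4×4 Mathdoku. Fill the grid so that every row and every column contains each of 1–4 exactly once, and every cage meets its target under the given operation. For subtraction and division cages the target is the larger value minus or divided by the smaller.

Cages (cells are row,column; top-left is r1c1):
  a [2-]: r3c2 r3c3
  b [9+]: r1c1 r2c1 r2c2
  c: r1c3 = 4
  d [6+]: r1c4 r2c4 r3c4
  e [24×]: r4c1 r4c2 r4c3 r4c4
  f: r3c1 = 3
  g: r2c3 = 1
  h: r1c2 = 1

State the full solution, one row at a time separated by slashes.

2 1 4 3 / 4 3 1 2 / 3 4 2 1 / 1 2 3 4

Cage h is given, so r1c2 = 1.
Cage c is a single given cell, so r1c3 = 4.
Cage g is given; hence r2c3 = 1.
Cage f is a single given cell; hence r3c1 = 3.
3 is placed in row 3, so r3c3 = 2.
Row 3 now contains 2, so r3c4 = 1.
Column 3 already has 2, so r4c3 = 3.
3 is placed in column 1, which forces r1c1 = 2.
Row 1 already has 2; hence r1c4 = 3.
The 3 cells of cage b must have sum 9, so r2c1 = 4.
Cage b has sum 9, leaving r2c2 = 3.
Column 4 already has 3, leaving r2c4 = 2.
Row 3 now contains 2, which forces r3c2 = 4.
Cage e has product 24, which forces r4c1 = 1.
Column 2 now contains 4, which forces r4c2 = 2.
Column 4 already has 2, which forces r4c4 = 4.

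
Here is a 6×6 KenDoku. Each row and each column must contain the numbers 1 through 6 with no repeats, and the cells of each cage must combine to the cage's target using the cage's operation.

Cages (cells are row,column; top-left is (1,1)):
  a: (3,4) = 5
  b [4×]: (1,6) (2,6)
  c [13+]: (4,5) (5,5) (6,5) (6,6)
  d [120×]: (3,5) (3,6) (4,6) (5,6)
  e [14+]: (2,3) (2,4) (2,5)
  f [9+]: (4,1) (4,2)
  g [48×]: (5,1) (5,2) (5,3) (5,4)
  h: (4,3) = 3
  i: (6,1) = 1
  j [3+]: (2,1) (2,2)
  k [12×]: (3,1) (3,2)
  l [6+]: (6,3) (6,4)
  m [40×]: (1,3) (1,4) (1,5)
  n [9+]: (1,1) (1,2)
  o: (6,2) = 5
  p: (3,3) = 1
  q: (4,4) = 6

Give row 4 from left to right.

P is a freebie, so (3,3) = 1.
Cage a is given; hence (3,4) = 5.
Cage h is a single given cell, which forces (4,3) = 3.
Cage q is a single given cell; hence (4,4) = 6.
I is a freebie; hence (6,1) = 1.
Cage o is given, which forces (6,2) = 5.
Column 1 already has 1, which forces (2,1) = 2.
The two cells of cage j must have sum 3; hence (2,2) = 1.
Column 4 now contains 6, which forces (2,4) = 3.
Row 2 already has 1; hence (2,6) = 4.
The two cells of cage f must have sum 9; hence (4,1) = 5.
Column 2 already has 5, so (4,2) = 4.
Column 6 now contains 4, so (1,6) = 1.
1 is placed in column 6, leaving (4,6) = 2.
The 4 cells of cage g must have product 48; hence (5,4) = 1.
Cage d has product 120, which forces (5,6) = 5.
Row 4 already has 2, which forces (4,5) = 1.
The only place for 3 in row 5 is (5,5).
The 4 cells of cage c must have sum 13, which forces (6,5) = 6.
Cage c needs sum 13, which forces (6,6) = 3.
Cage e has sum 14, so (2,3) = 6.
6 is placed in column 5; hence (2,5) = 5.
The 4 cells of cage d must have product 120; hence (3,5) = 2.
Column 6 already has 3, which forces (3,6) = 6.
Cage m needs product 40, so (1,3) = 5.
Cage m has product 40, which forces (1,4) = 2.
2 is placed in column 5; hence (1,5) = 4.
Row 3 now contains 6, which forces (3,1) = 4.
Row 3 already has 2, which forces (3,2) = 3.
Column 1 now contains 4; hence (5,1) = 6.
Row 5 already has 6; hence (5,2) = 2.
Row 5 already has 2, which forces (5,3) = 4.
Column 3 already has 4, which forces (6,3) = 2.
Column 4 now contains 2, leaving (6,4) = 4.
Column 1 now contains 6; hence (1,1) = 3.
3 is placed in column 2, leaving (1,2) = 6.
The full grid is 3 6 5 2 4 1 / 2 1 6 3 5 4 / 4 3 1 5 2 6 / 5 4 3 6 1 2 / 6 2 4 1 3 5 / 1 5 2 4 6 3.

5 4 3 6 1 2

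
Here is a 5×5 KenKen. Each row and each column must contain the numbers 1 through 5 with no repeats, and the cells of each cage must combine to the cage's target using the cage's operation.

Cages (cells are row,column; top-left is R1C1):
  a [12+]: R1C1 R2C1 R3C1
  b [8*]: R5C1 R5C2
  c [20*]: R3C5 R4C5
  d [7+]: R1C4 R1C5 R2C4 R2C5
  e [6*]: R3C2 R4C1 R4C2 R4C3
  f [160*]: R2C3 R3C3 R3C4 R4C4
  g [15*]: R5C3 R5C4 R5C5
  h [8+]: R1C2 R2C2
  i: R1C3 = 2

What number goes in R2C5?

2

I is a freebie, so R1C3 = 2.
The 4 cells of cage e must have product 6; hence R3C2 = 1.
In row 1, 4 can only go at R1C1, so R1C1 = 4.
Column 1 already has 4, leaving R5C1 = 2.
The two cells of cage b must have product 8, which forces R5C2 = 4.
Cage e has product 6; hence R4C2 = 2.
Row 4 now contains 2; hence R4C4 = 4.
4 is placed in row 4; hence R4C5 = 5.
Column 4 now contains 4, which forces R3C4 = 2.
Column 5 now contains 5, leaving R3C5 = 4.
The 4 cells of cage d must have sum 7, which forces R1C4 = 3.
Cage d has sum 7, so R1C5 = 1.
Cage f has product 160; hence R2C3 = 4.
2 is placed in column 4, which forces R2C4 = 1.
Cage d needs sum 7; hence R2C5 = 2.
Row 3 now contains 4, leaving R3C3 = 5.
1 is placed in column 4, so R5C4 = 5.
Column 5 now contains 1; hence R5C5 = 3.
Row 1 already has 3; hence R1C2 = 5.
Cage a has sum 12, so R2C1 = 5.
Cage h's pair has sum 8; hence R2C2 = 3.
5 is placed in row 3, leaving R3C1 = 3.
3 is placed in column 1; hence R4C1 = 1.
Row 4 now contains 1; hence R4C3 = 3.
Row 5 now contains 3, leaving R5C3 = 1.
Filled in: 4 5 2 3 1 / 5 3 4 1 2 / 3 1 5 2 4 / 1 2 3 4 5 / 2 4 1 5 3.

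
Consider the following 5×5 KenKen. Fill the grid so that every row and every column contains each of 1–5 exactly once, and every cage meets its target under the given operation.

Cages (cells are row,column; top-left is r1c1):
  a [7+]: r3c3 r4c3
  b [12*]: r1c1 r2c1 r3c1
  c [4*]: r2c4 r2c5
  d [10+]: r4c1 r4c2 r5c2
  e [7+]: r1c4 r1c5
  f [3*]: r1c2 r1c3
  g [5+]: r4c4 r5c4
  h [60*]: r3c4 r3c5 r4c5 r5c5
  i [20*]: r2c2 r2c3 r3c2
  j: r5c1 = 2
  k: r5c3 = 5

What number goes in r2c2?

5

Cage j is a single given cell, which forces r5c1 = 2.
Cage k is given; hence r5c3 = 5.
In row 2, 2 can only go at r2c3, so r2c3 = 2.
Cage i needs product 20, which forces r2c2 = 5.
Cage i has product 20, which forces r3c2 = 2.
The only place for 3 in row 2 is r2c1.
Column 1 now contains 3, which forces r4c1 = 5.
The only place for 2 in row 4 is r4c4.
Cage g's pair has sum 5; hence r5c4 = 3.
Row 1 needs a 2, and only r1c5 is open for it.
The two cells of cage e must have sum 7; hence r1c4 = 5.
Cage h has product 60, which forces r3c5 = 5.
Cage h needs product 60, so r4c5 = 3.
Cage a's pair has sum 7, which forces r3c3 = 3.
Row 4 already has 3; hence r4c3 = 4.
Cage f needs two cells with product 3, so r1c2 = 3.
3 is placed in column 3, leaving r1c3 = 1.
4 is placed in row 4, which forces r4c2 = 1.
Cage d has sum 10, which forces r5c2 = 4.
Row 5 now contains 4, leaving r5c5 = 1.
Row 1 now contains 1, which forces r1c1 = 4.
The two cells of cage c must have product 4, leaving r2c4 = 1.
Column 5 now contains 1, so r2c5 = 4.
Cage b has product 12, leaving r3c1 = 1.
The 4 cells of cage h must have product 60, leaving r3c4 = 4.
Completed grid: 4 3 1 5 2 / 3 5 2 1 4 / 1 2 3 4 5 / 5 1 4 2 3 / 2 4 5 3 1.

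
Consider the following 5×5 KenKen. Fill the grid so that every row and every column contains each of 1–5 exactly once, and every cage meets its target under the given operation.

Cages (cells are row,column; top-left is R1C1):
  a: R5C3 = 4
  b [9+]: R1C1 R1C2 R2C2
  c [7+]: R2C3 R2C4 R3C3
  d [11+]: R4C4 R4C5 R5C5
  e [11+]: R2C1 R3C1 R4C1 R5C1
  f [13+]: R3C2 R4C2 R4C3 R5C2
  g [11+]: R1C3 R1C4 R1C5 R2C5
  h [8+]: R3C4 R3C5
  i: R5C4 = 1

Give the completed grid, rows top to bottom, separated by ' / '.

A is a freebie, which forces R5C3 = 4.
Cage i is a single given cell, leaving R5C4 = 1.
The only place for 4 in row 3 is R3C2.
Column 1 needs a 4, and only R1C1 is open for it.
In row 2, 4 can only go at R2C4, so R2C4 = 4.
Row 4 needs a 4, and only R4C5 is open for it.
Column 2 needs a 1, and only R4C2 is open for it.
The only place for 5 in column 2 is R5C2.
Cage f has sum 13, so R4C3 = 3.
The 3 cells of cage d must have sum 11, so R4C4 = 5.
Row 5 already has 5, which forces R5C5 = 2.
Column 4 now contains 5, leaving R3C4 = 3.
Cage h's pair has sum 8, which forces R3C5 = 5.
5 is placed in row 4, leaving R4C1 = 2.
2 is placed in row 5; hence R5C1 = 3.
Cage g has sum 11, leaving R1C3 = 5.
Column 4 already has 3, leaving R1C4 = 2.
The 4 cells of cage e must have sum 11; hence R2C1 = 5.
Row 3 already has 5, so R3C1 = 1.
1 is placed in row 3, leaving R3C3 = 2.
2 is placed in row 1, so R1C2 = 3.
Row 1 now contains 3; hence R1C5 = 1.
The 3 cells of cage b must have sum 9, leaving R2C2 = 2.
Column 3 already has 2; hence R2C3 = 1.
Column 5 already has 1, so R2C5 = 3.

4 3 5 2 1 / 5 2 1 4 3 / 1 4 2 3 5 / 2 1 3 5 4 / 3 5 4 1 2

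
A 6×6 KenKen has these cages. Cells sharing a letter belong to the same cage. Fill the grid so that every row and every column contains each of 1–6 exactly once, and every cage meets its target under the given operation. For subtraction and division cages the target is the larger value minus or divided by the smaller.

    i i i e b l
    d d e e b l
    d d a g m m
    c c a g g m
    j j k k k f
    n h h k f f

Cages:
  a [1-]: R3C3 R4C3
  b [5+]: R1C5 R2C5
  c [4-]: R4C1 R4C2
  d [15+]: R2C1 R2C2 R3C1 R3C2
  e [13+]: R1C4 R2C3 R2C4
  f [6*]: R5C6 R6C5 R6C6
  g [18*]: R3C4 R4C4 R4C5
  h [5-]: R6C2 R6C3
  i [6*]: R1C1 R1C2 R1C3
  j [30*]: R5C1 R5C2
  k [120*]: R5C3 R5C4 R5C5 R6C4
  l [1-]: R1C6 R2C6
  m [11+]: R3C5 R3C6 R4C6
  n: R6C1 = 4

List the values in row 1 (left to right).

Cage n is a single given cell, which forces R6C1 = 4.
In row 6, 5 can only go at R6C4, so R6C4 = 5.
Row 1 needs a 5, and only R1C6 is open for it.
Row 1 needs a 6, and only R1C4 is open for it.
Row 1 needs a 4, and only R1C5 is open for it.
The two cells of cage b must have sum 5, so R2C5 = 1.
Column 5 needs a 5, and only R3C5 is open for it.
The only place for 6 in column 6 is R2C6.
The 3 cells of cage f must have product 6, leaving R5C6 = 1.
In column 5, 6 can only go at R4C5, so R4C5 = 6.
In column 6, 3 can only go at R6C6, so R6C6 = 3.
Row 6 now contains 3; hence R6C5 = 2.
2 is placed in column 5, which forces R5C5 = 3.
The 3 cells of cage g must have product 18; hence R3C4 = 1.
The pair R4C1/R4C2 in row 4 holds {1, 5}; hence R4C4 = 3.
Cage a's pair has difference 1, leaving R3C3 = 3.
Column 3 already has 3; hence R2C3 = 5.
Cage e has sum 13; hence R2C4 = 2.
Column 4 now contains 2; hence R5C4 = 4.
Row 2 already has 2, so R2C1 = 3.
Cage d needs sum 15; hence R2C2 = 4.
Row 5 now contains 4; hence R5C3 = 2.
Cage i needs product 6, leaving R1C1 = 2.
Cage i needs product 6, which forces R1C2 = 3.
2 is placed in column 3; hence R1C3 = 1.
Column 1 now contains 2, leaving R3C1 = 6.
6 is placed in row 3, leaving R3C2 = 2.
Row 3 already has 2; hence R3C6 = 4.
2 is placed in column 3, leaving R4C3 = 4.
Column 6 already has 4, which forces R4C6 = 2.
Column 1 now contains 6, leaving R5C1 = 5.
Row 5 now contains 5, which forces R5C2 = 6.
Column 2 now contains 6; hence R6C2 = 1.
Column 3 already has 1; hence R6C3 = 6.
5 is placed in column 1, leaving R4C1 = 1.
Column 2 now contains 1, leaving R4C2 = 5.
Filled in: 2 3 1 6 4 5 / 3 4 5 2 1 6 / 6 2 3 1 5 4 / 1 5 4 3 6 2 / 5 6 2 4 3 1 / 4 1 6 5 2 3.

2 3 1 6 4 5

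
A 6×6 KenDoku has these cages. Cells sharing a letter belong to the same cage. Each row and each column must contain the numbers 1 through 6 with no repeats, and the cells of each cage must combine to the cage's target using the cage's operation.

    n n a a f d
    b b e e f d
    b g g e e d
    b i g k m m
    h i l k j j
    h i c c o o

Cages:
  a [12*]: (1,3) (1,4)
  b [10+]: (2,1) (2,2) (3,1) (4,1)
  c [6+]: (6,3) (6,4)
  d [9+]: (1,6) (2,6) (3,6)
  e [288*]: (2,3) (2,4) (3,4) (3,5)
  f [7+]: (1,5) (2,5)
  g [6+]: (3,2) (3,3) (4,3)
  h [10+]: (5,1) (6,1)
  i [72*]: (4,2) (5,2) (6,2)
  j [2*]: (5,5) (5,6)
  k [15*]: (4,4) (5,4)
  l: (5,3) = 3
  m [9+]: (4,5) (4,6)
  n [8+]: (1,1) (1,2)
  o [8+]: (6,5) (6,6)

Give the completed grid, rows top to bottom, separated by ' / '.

L is a freebie; hence (5,3) = 3.
Row 5 now contains 3, so (5,4) = 5.
5 is placed in column 4; hence (4,4) = 3.
Cage i needs product 72, leaving (6,2) = 3.
Column 2 now contains 3, which forces (3,2) = 1.
Cage g has sum 6; hence (3,3) = 4.
The 3 cells of cage g must have sum 6, which forces (4,3) = 1.
Cage b has sum 10, which forces (2,1) = 1.
Cage e has product 288; hence (2,3) = 6.
The 4 cells of cage e must have product 288, which forces (2,4) = 4.
Column 4 now contains 4, leaving (6,4) = 1.
Column 3 now contains 6, so (1,3) = 2.
Cage a's pair has product 12; hence (1,4) = 6.
4 is placed in row 2, leaving (2,2) = 2.
Column 4 already has 6, leaving (3,4) = 2.
Row 3 now contains 2, which forces (3,5) = 6.
The two cells of cage c must have sum 6, so (6,3) = 5.
Column 5 now contains 6, so (6,5) = 2.
Row 6 now contains 2, leaving (6,6) = 6.
6 is placed in row 1, so (1,1) = 3.
6 is placed in row 1, which forces (1,2) = 5.
The two cells of cage f must have sum 7, so (1,5) = 4.
Cage d needs sum 9, leaving (1,6) = 1.
Cage f needs two cells with sum 7, leaving (2,5) = 3.
Row 2 now contains 3; hence (2,6) = 5.
Column 1 already has 3, which forces (3,1) = 5.
Column 6 now contains 5, which forces (3,6) = 3.
4 is placed in column 5, leaving (4,5) = 5.
Column 6 now contains 5, leaving (4,6) = 4.
Cage h needs two cells with sum 10, which forces (5,1) = 6.
Row 5 now contains 6, leaving (5,2) = 4.
Column 5 now contains 2, which forces (5,5) = 1.
Cage j needs two cells with product 2; hence (5,6) = 2.
Row 6 already has 6, so (6,1) = 4.
Row 4 now contains 4, which forces (4,1) = 2.
Row 4 now contains 4, which forces (4,2) = 6.

3 5 2 6 4 1 / 1 2 6 4 3 5 / 5 1 4 2 6 3 / 2 6 1 3 5 4 / 6 4 3 5 1 2 / 4 3 5 1 2 6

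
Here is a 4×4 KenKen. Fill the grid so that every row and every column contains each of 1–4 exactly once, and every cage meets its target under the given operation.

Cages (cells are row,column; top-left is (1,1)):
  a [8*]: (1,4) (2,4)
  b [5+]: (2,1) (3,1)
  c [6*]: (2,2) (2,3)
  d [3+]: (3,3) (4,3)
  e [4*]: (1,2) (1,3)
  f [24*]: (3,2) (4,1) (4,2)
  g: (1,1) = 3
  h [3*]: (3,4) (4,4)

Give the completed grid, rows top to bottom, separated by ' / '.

3 1 4 2 / 1 2 3 4 / 4 3 2 1 / 2 4 1 3

G is a freebie; hence (1,1) = 3.
The only place for 2 in row 1 is (1,4).
Column 4 now contains 2, leaving (2,4) = 4.
Row 2 already has 4, leaving (2,1) = 1.
The two cells of cage b must have sum 5, which forces (3,1) = 4.
Column 1 now contains 4; hence (4,1) = 2.
Row 4 already has 2, which forces (4,3) = 1.
Row 4 now contains 1, leaving (4,4) = 3.
Cage e's pair has product 4, leaving (1,2) = 1.
Column 3 now contains 1, leaving (1,3) = 4.
Cage f has product 24, so (3,2) = 3.
Column 3 now contains 1; hence (3,3) = 2.
3 is placed in column 4, leaving (3,4) = 1.
Row 4 now contains 3, so (4,2) = 4.
3 is placed in column 2; hence (2,2) = 2.
2 is placed in column 3; hence (2,3) = 3.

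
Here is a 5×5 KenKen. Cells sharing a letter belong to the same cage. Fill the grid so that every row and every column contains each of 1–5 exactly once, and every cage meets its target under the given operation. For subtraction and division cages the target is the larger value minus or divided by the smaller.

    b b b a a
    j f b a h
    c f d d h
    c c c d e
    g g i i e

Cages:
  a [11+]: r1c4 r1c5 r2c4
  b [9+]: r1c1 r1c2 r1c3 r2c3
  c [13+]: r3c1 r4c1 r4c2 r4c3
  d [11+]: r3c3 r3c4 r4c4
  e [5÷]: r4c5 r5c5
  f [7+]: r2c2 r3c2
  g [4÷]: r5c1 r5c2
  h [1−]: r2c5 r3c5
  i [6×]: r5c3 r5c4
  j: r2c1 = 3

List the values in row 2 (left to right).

3 5 1 4 2

Cage j is given, so r2c1 = 3.
In row 5, 5 can only go at r5c5, so r5c5 = 5.
Column 5 already has 5, which forces r4c5 = 1.
Cage h's pair has difference 1; hence r3c5 = 3.
Row 2 needs a 1, and only r2c3 is open for it.
The only place for 1 in column 4 is r3c4.
Cage d has sum 11, so r3c3 = 5.
Cage d needs sum 11, which forces r4c4 = 5.
Cage a has sum 11; hence r1c4 = 3.
Cage a has sum 11, leaving r1c5 = 4.
Cage f's pair has sum 7, leaving r2c2 = 5.
The 3 cells of cage a must have sum 11; hence r2c4 = 4.
Column 5 now contains 4; hence r2c5 = 2.
Cage c needs sum 13, leaving r3c1 = 4.
5 is placed in row 3, so r3c2 = 2.
Cage c needs sum 13; hence r4c1 = 2.
Column 1 now contains 4, leaving r5c1 = 1.
1 is placed in row 5, leaving r5c2 = 4.
3 is placed in column 4, leaving r5c4 = 2.
Column 1 already has 1; hence r1c1 = 5.
5 is placed in column 2, which forces r1c2 = 1.
Row 1 now contains 4; hence r1c3 = 2.
Column 2 now contains 4, which forces r4c2 = 3.
The 4 cells of cage c must have sum 13; hence r4c3 = 4.
Row 5 already has 2, leaving r5c3 = 3.
Filled in: 5 1 2 3 4 / 3 5 1 4 2 / 4 2 5 1 3 / 2 3 4 5 1 / 1 4 3 2 5.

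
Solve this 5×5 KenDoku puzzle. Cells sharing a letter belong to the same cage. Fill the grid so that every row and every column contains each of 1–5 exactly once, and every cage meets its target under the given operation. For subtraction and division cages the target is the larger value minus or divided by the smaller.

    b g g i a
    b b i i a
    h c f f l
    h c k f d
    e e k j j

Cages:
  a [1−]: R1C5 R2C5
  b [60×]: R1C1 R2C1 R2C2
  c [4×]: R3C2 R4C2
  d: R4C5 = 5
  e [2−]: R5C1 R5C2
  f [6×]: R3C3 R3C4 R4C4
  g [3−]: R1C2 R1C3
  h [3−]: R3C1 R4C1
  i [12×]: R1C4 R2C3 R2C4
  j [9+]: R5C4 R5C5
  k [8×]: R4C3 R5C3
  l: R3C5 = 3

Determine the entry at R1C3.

5

Cage l is a single given cell, leaving R3C5 = 3.
Cage d is given, leaving R4C5 = 5.
Column 5 already has 5, which forces R5C5 = 4.
Cage k's pair has product 8, which forces R4C3 = 4.
Cage f has product 6, which forces R4C4 = 3.
Row 5 now contains 4, so R5C3 = 2.
Row 5 now contains 4, leaving R5C4 = 5.
The 3 cells of cage i must have product 12, which forces R2C3 = 3.
Cage c's pair has product 4, which forces R3C2 = 4.
2 is placed in column 3; hence R3C3 = 1.
Cage f has product 6; hence R3C4 = 2.
Row 4 already has 4, leaving R4C2 = 1.
Column 2 now contains 1, so R5C2 = 3.
The 3 cells of cage b must have product 60, which forces R1C1 = 3.
Column 2 now contains 4, so R1C2 = 2.
1 is placed in column 3, leaving R1C3 = 5.
Row 1 already has 2; hence R1C5 = 1.
The 3 cells of cage b must have product 60, so R2C1 = 4.
Column 2 now contains 4, leaving R2C2 = 5.
Row 2 now contains 4, leaving R2C4 = 1.
Column 5 now contains 1, so R2C5 = 2.
Row 3 already has 4, leaving R3C1 = 5.
Row 4 now contains 1, so R4C1 = 2.
Row 5 now contains 3, leaving R5C1 = 1.
Row 1 already has 1, which forces R1C4 = 4.
Filled in: 3 2 5 4 1 / 4 5 3 1 2 / 5 4 1 2 3 / 2 1 4 3 5 / 1 3 2 5 4.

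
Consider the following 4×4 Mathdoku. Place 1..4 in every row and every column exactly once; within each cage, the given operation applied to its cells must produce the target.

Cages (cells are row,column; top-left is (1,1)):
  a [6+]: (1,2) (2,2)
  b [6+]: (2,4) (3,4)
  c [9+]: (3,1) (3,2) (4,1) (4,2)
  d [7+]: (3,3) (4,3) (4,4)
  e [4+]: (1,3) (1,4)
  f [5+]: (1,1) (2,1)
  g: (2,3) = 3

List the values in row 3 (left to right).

3 1 2 4

Cage g is given; hence (2,3) = 3.
Column 3 now contains 3; hence (1,3) = 1.
Cage e's pair has sum 4; hence (1,4) = 3.
Row 1 already has 3, leaving (1,1) = 4.
Row 1 already has 4, so (1,2) = 2.
Cage f's pair has sum 5, leaving (2,1) = 1.
2 is placed in column 2, leaving (2,2) = 4.
4 is placed in row 2, so (2,4) = 2.
Column 4 now contains 2, so (3,4) = 4.
The 3 cells of cage d must have sum 7, leaving (4,4) = 1.
Cage c needs sum 9, so (3,1) = 3.
Cage c has sum 9; hence (3,2) = 1.
4 is placed in row 3; hence (3,3) = 2.
Cage c needs sum 9, which forces (4,1) = 2.
Row 4 now contains 1, which forces (4,2) = 3.
The 3 cells of cage d must have sum 7, leaving (4,3) = 4.
Filled in: 4 2 1 3 / 1 4 3 2 / 3 1 2 4 / 2 3 4 1.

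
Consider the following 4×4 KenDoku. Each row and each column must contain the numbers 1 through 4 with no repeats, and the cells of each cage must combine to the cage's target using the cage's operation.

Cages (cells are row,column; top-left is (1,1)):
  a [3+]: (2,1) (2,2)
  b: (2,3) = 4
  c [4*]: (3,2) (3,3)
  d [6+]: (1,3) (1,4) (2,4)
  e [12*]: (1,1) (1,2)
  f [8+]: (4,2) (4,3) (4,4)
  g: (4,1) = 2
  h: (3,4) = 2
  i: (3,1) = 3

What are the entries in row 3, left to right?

Cage b is given, which forces (2,3) = 4.
Cage i is a single given cell; hence (3,1) = 3.
4 is placed in column 3; hence (3,3) = 1.
H is a freebie, so (3,4) = 2.
Cage g is given, so (4,1) = 2.
Column 3 now contains 1, so (4,3) = 3.
Column 1 already has 3; hence (1,1) = 4.
Cage e needs two cells with product 12, leaving (1,2) = 3.
Column 3 now contains 3, leaving (1,3) = 2.
Row 1 already has 3, so (1,4) = 1.
Column 1 already has 2, leaving (2,1) = 1.
Cage a needs two cells with sum 3, leaving (2,2) = 2.
Column 4 already has 1, leaving (2,4) = 3.
Row 3 now contains 1; hence (3,2) = 4.
4 is placed in column 2, which forces (4,2) = 1.
Column 4 already has 1, leaving (4,4) = 4.
Filled in: 4 3 2 1 / 1 2 4 3 / 3 4 1 2 / 2 1 3 4.

3 4 1 2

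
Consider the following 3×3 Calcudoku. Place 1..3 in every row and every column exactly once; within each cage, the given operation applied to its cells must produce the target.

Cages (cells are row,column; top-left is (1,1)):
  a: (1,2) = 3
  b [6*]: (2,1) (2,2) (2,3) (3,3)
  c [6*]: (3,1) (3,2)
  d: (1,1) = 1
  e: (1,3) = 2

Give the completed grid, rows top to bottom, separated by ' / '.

1 3 2 / 2 1 3 / 3 2 1

Cage d is given, so (1,1) = 1.
Cage a is given, which forces (1,2) = 3.
Cage e is a single given cell, so (1,3) = 2.
Column 3 now contains 2, which forces (2,3) = 3.
Column 2 now contains 3, which forces (3,2) = 2.
Cage b needs product 6, which forces (3,3) = 1.
3 is placed in row 2; hence (2,1) = 2.
Column 2 now contains 2; hence (2,2) = 1.
Row 3 now contains 2, which forces (3,1) = 3.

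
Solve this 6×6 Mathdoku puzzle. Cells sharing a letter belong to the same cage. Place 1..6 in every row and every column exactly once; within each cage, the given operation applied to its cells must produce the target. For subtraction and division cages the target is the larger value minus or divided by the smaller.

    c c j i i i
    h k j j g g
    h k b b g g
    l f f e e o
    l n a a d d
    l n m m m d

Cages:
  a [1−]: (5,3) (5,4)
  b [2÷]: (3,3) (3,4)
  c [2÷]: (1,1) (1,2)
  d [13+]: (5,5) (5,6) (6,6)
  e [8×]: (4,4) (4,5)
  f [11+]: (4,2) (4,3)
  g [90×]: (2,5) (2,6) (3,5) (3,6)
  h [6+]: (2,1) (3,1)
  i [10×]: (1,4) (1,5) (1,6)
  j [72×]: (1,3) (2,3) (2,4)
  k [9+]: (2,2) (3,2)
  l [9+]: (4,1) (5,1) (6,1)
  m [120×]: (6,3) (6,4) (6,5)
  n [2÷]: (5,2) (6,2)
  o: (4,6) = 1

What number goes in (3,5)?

3

O is a freebie, leaving (4,6) = 1.
In row 4, 3 can only go at (4,1), so (4,1) = 3.
The only place for 6 in column 1 is (1,1).
Cage c needs two cells with quotient 2, which forces (1,2) = 3.
3 is placed in row 1; hence (1,3) = 4.
In row 6, 3 can only go at (6,6), so (6,6) = 3.
Row 2 needs a 2, and only (2,1) is open for it.
Cage h's pair has sum 6, so (3,1) = 4.
Row 3 now contains 4, leaving (3,2) = 5.
5 is placed in row 3, so (3,6) = 6.
Column 2 now contains 5, leaving (4,2) = 6.
Row 4 already has 6, leaving (4,3) = 5.
6 is placed in column 6, so (5,6) = 4.
Column 3 already has 5, so (6,3) = 6.
Column 2 now contains 5, leaving (2,2) = 4.
Column 3 now contains 6; hence (2,3) = 3.
Cage j has product 72, so (2,4) = 6.
Row 2 already has 3; hence (2,5) = 1.
6 is placed in column 6, leaving (2,6) = 5.
Column 5 already has 1, so (3,5) = 3.
Row 5 now contains 4, leaving (5,5) = 6.
Cage i has product 10; hence (1,4) = 1.
Cage i needs product 10; hence (1,5) = 5.
5 is placed in column 6; hence (1,6) = 2.
Column 4 now contains 1; hence (3,4) = 2.
Column 4 now contains 2, leaving (4,4) = 4.
Row 4 already has 4, which forces (4,5) = 2.
Column 4 now contains 2, leaving (5,4) = 3.
Column 4 already has 4, so (6,4) = 5.
Column 5 now contains 5; hence (6,5) = 4.
Row 3 already has 2; hence (3,3) = 1.
Cage l needs sum 9, leaving (5,1) = 5.
Cage a's pair has difference 1, leaving (5,3) = 2.
5 is placed in row 6, leaving (6,1) = 1.
Row 6 already has 1, so (6,2) = 2.
Row 5 now contains 2, which forces (5,2) = 1.
Filled in: 6 3 4 1 5 2 / 2 4 3 6 1 5 / 4 5 1 2 3 6 / 3 6 5 4 2 1 / 5 1 2 3 6 4 / 1 2 6 5 4 3.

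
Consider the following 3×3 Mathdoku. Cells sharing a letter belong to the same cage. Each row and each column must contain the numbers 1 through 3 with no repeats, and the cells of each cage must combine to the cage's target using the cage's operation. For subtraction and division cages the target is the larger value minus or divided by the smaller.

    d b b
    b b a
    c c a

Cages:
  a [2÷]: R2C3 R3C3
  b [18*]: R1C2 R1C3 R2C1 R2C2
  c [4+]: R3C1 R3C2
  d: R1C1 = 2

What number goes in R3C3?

2

Cage d is given, so R1C1 = 2.
The 4 cells of cage b must have product 18; hence R2C1 = 3.
Cage b needs product 18, so R2C2 = 2.
Row 2 already has 2; hence R2C3 = 1.
3 is placed in column 1; hence R3C1 = 1.
1 is placed in row 3, which forces R3C2 = 3.
Column 3 already has 1, so R3C3 = 2.
Column 2 already has 3, leaving R1C2 = 1.
Column 3 already has 1; hence R1C3 = 3.
Completed grid: 2 1 3 / 3 2 1 / 1 3 2.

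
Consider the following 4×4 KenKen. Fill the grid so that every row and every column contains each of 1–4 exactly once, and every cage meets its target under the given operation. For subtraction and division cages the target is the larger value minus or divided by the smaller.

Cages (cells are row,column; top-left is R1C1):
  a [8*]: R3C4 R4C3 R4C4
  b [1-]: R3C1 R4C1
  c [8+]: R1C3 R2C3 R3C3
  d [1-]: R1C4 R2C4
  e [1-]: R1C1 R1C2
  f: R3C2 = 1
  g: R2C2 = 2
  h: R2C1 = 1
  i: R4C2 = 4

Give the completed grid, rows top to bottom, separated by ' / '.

Cage h is given, so R2C1 = 1.
Cage g is given, which forces R2C2 = 2.
Cage f is a single given cell, which forces R3C2 = 1.
Cage i is given, leaving R4C2 = 4.
Column 2 already has 4, which forces R1C2 = 3.
Cage c needs sum 8, leaving R1C3 = 1.
Cage a has product 8, which forces R3C4 = 4.
1 is placed in column 3, leaving R4C3 = 2.
2 is placed in row 4, which forces R4C4 = 1.
Column 4 already has 4, so R1C4 = 2.
Cage c has sum 8, which forces R2C3 = 4.
Column 4 already has 4; hence R2C4 = 3.
Cage b's pair has difference 1; hence R3C1 = 2.
Row 3 already has 4, leaving R3C3 = 3.
2 is placed in row 4, so R4C1 = 3.
Row 1 already has 2; hence R1C1 = 4.

4 3 1 2 / 1 2 4 3 / 2 1 3 4 / 3 4 2 1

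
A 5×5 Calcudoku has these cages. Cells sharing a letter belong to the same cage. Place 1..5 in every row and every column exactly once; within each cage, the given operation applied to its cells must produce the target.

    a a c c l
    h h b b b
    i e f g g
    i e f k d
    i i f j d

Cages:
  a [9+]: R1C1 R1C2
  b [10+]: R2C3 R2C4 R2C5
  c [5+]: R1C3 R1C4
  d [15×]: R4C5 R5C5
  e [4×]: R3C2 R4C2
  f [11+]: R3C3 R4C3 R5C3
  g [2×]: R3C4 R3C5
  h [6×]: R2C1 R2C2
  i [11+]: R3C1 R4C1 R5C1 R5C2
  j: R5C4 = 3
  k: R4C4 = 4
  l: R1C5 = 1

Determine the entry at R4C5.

3

Cage l is given; hence R1C5 = 1.
Column 5 now contains 1; hence R3C5 = 2.
Cage k is a single given cell; hence R4C4 = 4.
Cage j is a single given cell, which forces R5C4 = 3.
Row 5 now contains 3, leaving R5C5 = 5.
The two cells of cage c must have sum 5; hence R1C3 = 3.
Column 4 now contains 3, which forces R1C4 = 2.
The two cells of cage e must have product 4; hence R3C2 = 4.
4 is placed in row 3, leaving R3C3 = 5.
Row 3 already has 2, leaving R3C4 = 1.
4 is placed in row 4, which forces R4C2 = 1.
Column 3 now contains 5, which forces R4C3 = 2.
Column 5 now contains 5; hence R4C5 = 3.
Column 2 already has 1, so R5C2 = 2.
2 is placed in column 3; hence R5C3 = 4.
Cage a's pair has sum 9, which forces R1C1 = 4.
4 is placed in column 2, leaving R1C2 = 5.
The two cells of cage h must have product 6, leaving R2C1 = 2.
Column 2 already has 2, which forces R2C2 = 3.
2 is placed in column 3, which forces R2C3 = 1.
Column 4 now contains 1; hence R2C4 = 5.
3 is placed in column 5, which forces R2C5 = 4.
Row 3 now contains 1; hence R3C1 = 3.
Row 4 already has 3, so R4C1 = 5.
Row 5 already has 4, so R5C1 = 1.
The full grid is 4 5 3 2 1 / 2 3 1 5 4 / 3 4 5 1 2 / 5 1 2 4 3 / 1 2 4 3 5.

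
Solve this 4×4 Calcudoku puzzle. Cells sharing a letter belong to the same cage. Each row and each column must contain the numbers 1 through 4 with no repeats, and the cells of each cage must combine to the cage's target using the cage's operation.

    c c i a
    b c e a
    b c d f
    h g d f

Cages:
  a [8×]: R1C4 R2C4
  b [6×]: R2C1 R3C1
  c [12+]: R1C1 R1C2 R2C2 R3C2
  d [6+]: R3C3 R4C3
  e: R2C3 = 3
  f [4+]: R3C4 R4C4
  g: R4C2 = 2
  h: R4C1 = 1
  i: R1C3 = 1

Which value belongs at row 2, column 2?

I is a freebie, which forces R1C3 = 1.
E is a freebie, leaving R2C3 = 3.
Cage h is given, leaving R4C1 = 1.
Cage g is given, which forces R4C2 = 2.
Row 4 already has 2, leaving R4C3 = 4.
Row 4 already has 1, which forces R4C4 = 3.
Cage c needs sum 12, which forces R1C1 = 4.
Cage c needs sum 12, so R1C2 = 3.
Row 1 now contains 4, leaving R1C4 = 2.
Row 2 now contains 3, leaving R2C1 = 2.
Column 4 already has 2, which forces R2C4 = 4.
Cage b's pair has product 6, which forces R3C1 = 3.
Column 3 already has 4, which forces R3C3 = 2.
Column 4 now contains 3; hence R3C4 = 1.
Row 2 already has 4, so R2C2 = 1.
Row 3 now contains 1, so R3C2 = 4.
Filled in: 4 3 1 2 / 2 1 3 4 / 3 4 2 1 / 1 2 4 3.

1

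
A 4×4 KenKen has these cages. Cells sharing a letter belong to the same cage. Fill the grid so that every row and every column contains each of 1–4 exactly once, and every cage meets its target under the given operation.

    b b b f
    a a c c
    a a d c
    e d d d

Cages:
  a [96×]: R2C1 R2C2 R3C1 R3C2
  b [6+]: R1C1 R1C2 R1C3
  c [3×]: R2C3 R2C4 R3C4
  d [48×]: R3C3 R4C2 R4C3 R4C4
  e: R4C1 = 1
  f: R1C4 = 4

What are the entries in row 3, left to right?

3 4 2 1

Cage f is a single given cell, so R1C4 = 4.
Cage c has product 3; hence R2C3 = 1.
The 3 cells of cage c must have product 3; hence R2C4 = 3.
The 3 cells of cage c must have product 3, leaving R3C4 = 1.
E is a freebie; hence R4C1 = 1.
Column 4 already has 1, leaving R4C4 = 2.
Cage b has sum 6, which forces R1C2 = 1.
Cage d needs product 48; hence R3C3 = 2.
Cage b has sum 6, leaving R1C1 = 2.
Column 3 already has 2; hence R1C3 = 3.
Column 1 now contains 2, leaving R2C1 = 4.
4 is placed in row 2, which forces R2C2 = 2.
Column 1 now contains 4, leaving R3C1 = 3.
3 is placed in row 3, which forces R3C2 = 4.
Column 2 now contains 4; hence R4C2 = 3.
Column 3 now contains 3, which forces R4C3 = 4.
Filled in: 2 1 3 4 / 4 2 1 3 / 3 4 2 1 / 1 3 4 2.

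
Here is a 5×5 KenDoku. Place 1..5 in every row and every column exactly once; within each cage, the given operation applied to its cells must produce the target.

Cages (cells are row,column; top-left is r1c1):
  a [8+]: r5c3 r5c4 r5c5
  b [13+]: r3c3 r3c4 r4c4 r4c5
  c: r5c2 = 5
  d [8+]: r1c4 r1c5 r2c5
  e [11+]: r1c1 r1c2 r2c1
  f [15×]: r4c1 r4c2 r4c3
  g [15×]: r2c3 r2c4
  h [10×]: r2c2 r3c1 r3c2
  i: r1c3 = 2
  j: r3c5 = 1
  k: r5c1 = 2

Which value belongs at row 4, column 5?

4

I is a freebie, so r1c3 = 2.
J is a freebie; hence r3c5 = 1.
K is a freebie; hence r5c1 = 2.
C is a freebie, which forces r5c2 = 5.
Cage d has sum 8; hence r1c4 = 1.
Cage h needs product 10; hence r2c2 = 1.
2 is placed in column 1, leaving r3c1 = 5.
5 is placed in column 2, so r3c2 = 2.
Column 2 already has 1, which forces r4c2 = 3.
5 is placed in column 1, leaving r1c1 = 3.
Column 2 already has 3, which forces r1c2 = 4.
4 is placed in row 1; hence r1c5 = 5.
Cage e has sum 11, leaving r2c1 = 4.
Row 4 now contains 3, which forces r4c1 = 1.
Cage f needs product 15; hence r4c3 = 5.
Cage a has sum 8, which forces r5c3 = 1.
Column 3 already has 5; hence r2c3 = 3.
Cage g needs two cells with product 15, which forces r2c4 = 5.
Cage d needs sum 8, which forces r2c5 = 2.
3 is placed in column 3; hence r3c3 = 4.
Row 3 now contains 4, leaving r3c4 = 3.
2 is placed in column 5, leaving r4c5 = 4.
Column 4 already has 3; hence r5c4 = 4.
Column 5 already has 4, leaving r5c5 = 3.
4 is placed in row 4, leaving r4c4 = 2.
Completed grid: 3 4 2 1 5 / 4 1 3 5 2 / 5 2 4 3 1 / 1 3 5 2 4 / 2 5 1 4 3.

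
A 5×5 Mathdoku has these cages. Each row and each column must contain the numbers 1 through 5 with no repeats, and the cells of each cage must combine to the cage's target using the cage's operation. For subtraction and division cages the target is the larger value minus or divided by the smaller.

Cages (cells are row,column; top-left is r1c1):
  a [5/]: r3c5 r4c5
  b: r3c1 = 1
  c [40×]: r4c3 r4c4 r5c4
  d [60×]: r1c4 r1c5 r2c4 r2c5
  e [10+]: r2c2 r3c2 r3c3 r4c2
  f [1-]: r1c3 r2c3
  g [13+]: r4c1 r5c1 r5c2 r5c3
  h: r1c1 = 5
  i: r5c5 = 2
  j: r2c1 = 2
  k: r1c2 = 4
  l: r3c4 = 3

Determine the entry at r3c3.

Cage h is given, which forces r1c1 = 5.
Cage k is given, leaving r1c2 = 4.
J is a freebie, which forces r2c1 = 2.
Cage b is a single given cell, leaving r3c1 = 1.
Cage l is given; hence r3c4 = 3.
Row 3 already has 1, which forces r3c5 = 5.
Column 5 now contains 5, which forces r4c5 = 1.
I is a freebie, which forces r5c5 = 2.
Cage d needs product 60; hence r1c4 = 1.
Column 5 now contains 2, leaving r1c5 = 3.
Cage e has sum 10, leaving r2c2 = 1.
The 4 cells of cage d must have product 60, which forces r2c4 = 5.
Cage d needs product 60, so r2c5 = 4.
Row 3 now contains 5, leaving r3c2 = 2.
Cage e needs sum 10, leaving r3c3 = 4.
Cage e needs sum 10; hence r4c2 = 3.
1 is placed in column 2, leaving r5c2 = 5.
Row 5 now contains 5; hence r5c3 = 1.
Column 4 already has 5, so r5c4 = 4.
Row 1 already has 3, leaving r1c3 = 2.
Row 2 already has 4, so r2c3 = 3.
Row 4 already has 3, so r4c1 = 4.
The 3 cells of cage c must have product 40, leaving r4c3 = 5.
Column 4 now contains 4, leaving r4c4 = 2.
4 is placed in row 5; hence r5c1 = 3.
Completed grid: 5 4 2 1 3 / 2 1 3 5 4 / 1 2 4 3 5 / 4 3 5 2 1 / 3 5 1 4 2.

4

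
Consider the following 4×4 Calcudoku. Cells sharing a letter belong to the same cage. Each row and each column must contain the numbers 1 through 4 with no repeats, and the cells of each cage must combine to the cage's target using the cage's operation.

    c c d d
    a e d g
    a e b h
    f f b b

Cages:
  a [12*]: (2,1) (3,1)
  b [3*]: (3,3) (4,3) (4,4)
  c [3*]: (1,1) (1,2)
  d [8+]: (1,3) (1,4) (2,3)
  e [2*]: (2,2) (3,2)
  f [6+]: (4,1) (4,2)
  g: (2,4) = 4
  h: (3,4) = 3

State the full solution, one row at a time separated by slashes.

Cage g is given, leaving (2,4) = 4.
The 3 cells of cage b must have product 3; hence (3,3) = 1.
Cage h is given, so (3,4) = 3.
Cage b has product 3; hence (4,3) = 3.
The 3 cells of cage b must have product 3; hence (4,4) = 1.
Cage d has sum 8; hence (1,3) = 4.
Column 4 already has 1, which forces (1,4) = 2.
Row 2 now contains 4; hence (2,1) = 3.
The two cells of cage e must have product 2, which forces (2,2) = 1.
Column 3 now contains 3, which forces (2,3) = 2.
3 is placed in row 3, leaving (3,1) = 4.
Row 3 already has 1, leaving (3,2) = 2.
Column 1 now contains 4, so (4,1) = 2.
2 is placed in column 2, which forces (4,2) = 4.
Column 1 already has 3, leaving (1,1) = 1.
Column 2 already has 1, leaving (1,2) = 3.

1 3 4 2 / 3 1 2 4 / 4 2 1 3 / 2 4 3 1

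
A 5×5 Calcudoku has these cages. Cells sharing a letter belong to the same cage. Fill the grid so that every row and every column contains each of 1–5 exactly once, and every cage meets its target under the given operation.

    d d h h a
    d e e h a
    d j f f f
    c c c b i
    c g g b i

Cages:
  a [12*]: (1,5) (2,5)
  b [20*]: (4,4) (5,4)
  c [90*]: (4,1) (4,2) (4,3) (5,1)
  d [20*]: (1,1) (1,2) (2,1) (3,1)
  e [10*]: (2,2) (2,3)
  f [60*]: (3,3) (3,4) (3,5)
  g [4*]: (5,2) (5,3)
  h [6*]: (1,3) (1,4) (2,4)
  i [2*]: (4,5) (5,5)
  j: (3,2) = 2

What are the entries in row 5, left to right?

3 4 1 5 2

Cage j is given, so (3,2) = 2.
The 4 cells of cage c must have product 90; hence (5,1) = 3.
Column 2 now contains 2; hence (1,2) = 1.
Column 2 now contains 2; hence (2,2) = 5.
Cage e's pair has product 10; hence (2,3) = 2.
Column 2 already has 5, which forces (4,2) = 3.
Row 4 now contains 3, which forces (4,3) = 5.
5 is placed in row 4; hence (4,4) = 4.
1 is placed in column 2, so (5,2) = 4.
4 is placed in row 5, so (5,3) = 1.
Column 4 now contains 4, leaving (5,4) = 5.
Row 5 now contains 1, leaving (5,5) = 2.
Column 3 now contains 2, so (1,3) = 3.
Cage h needs product 6, so (1,4) = 2.
3 is placed in row 1, leaving (1,5) = 4.
Cage h needs product 6, which forces (2,4) = 1.
4 is placed in column 5, so (2,5) = 3.
The 3 cells of cage f must have product 60; hence (3,3) = 4.
Column 4 now contains 5, so (3,4) = 3.
Cage f has product 60, which forces (3,5) = 5.
5 is placed in row 4; hence (4,1) = 2.
2 is placed in column 5; hence (4,5) = 1.
Row 1 now contains 4, leaving (1,1) = 5.
1 is placed in row 2, leaving (2,1) = 4.
Row 3 already has 5, which forces (3,1) = 1.
The full grid is 5 1 3 2 4 / 4 5 2 1 3 / 1 2 4 3 5 / 2 3 5 4 1 / 3 4 1 5 2.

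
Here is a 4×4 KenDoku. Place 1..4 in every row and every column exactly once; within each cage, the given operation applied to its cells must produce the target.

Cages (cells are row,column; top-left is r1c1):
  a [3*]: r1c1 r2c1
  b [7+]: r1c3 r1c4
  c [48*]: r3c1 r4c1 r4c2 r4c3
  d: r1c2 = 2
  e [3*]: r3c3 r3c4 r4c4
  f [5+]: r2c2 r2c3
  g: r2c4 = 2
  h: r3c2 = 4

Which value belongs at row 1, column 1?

1

Cage d is given; hence r1c2 = 2.
Cage g is a single given cell, leaving r2c4 = 2.
Cage h is given, leaving r3c2 = 4.
The 3 cells of cage e must have product 3; hence r3c3 = 1.
The 3 cells of cage e must have product 3, leaving r3c4 = 3.
The 3 cells of cage e must have product 3, leaving r4c4 = 1.
Cage b's pair has sum 7, so r1c3 = 3.
Column 4 now contains 3, leaving r1c4 = 4.
The two cells of cage f must have sum 5, which forces r2c2 = 1.
Cage f needs two cells with sum 5; hence r2c3 = 4.
Row 3 already has 4, which forces r3c1 = 2.
Cage c needs product 48, which forces r4c1 = 4.
Row 4 now contains 1, so r4c2 = 3.
The 4 cells of cage c must have product 48, leaving r4c3 = 2.
Row 1 now contains 3; hence r1c1 = 1.
1 is placed in row 2, so r2c1 = 3.
Filled in: 1 2 3 4 / 3 1 4 2 / 2 4 1 3 / 4 3 2 1.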